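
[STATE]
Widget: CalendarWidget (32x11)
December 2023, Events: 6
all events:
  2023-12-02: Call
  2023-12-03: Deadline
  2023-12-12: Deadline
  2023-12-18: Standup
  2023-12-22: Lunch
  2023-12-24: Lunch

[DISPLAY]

         December 2023          
Mo Tu We Th Fr Sa Su            
             1  2*  3*          
 4  5  6  7  8  9 10            
11 12* 13 14 15 16 17           
18* 19 20 21 22* 23 24*         
25 26 27 28 29 30 31            
                                
                                
                                
                                


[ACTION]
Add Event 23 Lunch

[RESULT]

         December 2023          
Mo Tu We Th Fr Sa Su            
             1  2*  3*          
 4  5  6  7  8  9 10            
11 12* 13 14 15 16 17           
18* 19 20 21 22* 23* 24*        
25 26 27 28 29 30 31            
                                
                                
                                
                                


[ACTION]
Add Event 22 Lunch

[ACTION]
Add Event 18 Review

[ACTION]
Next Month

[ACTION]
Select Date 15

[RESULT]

          January 2024          
Mo Tu We Th Fr Sa Su            
 1  2  3  4  5  6  7            
 8  9 10 11 12 13 14            
[15] 16 17 18 19 20 21          
22 23 24 25 26 27 28            
29 30 31                        
                                
                                
                                
                                


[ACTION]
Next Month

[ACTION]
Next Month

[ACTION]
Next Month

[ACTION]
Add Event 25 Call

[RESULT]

           April 2024           
Mo Tu We Th Fr Sa Su            
 1  2  3  4  5  6  7            
 8  9 10 11 12 13 14            
15 16 17 18 19 20 21            
22 23 24 25* 26 27 28           
29 30                           
                                
                                
                                
                                


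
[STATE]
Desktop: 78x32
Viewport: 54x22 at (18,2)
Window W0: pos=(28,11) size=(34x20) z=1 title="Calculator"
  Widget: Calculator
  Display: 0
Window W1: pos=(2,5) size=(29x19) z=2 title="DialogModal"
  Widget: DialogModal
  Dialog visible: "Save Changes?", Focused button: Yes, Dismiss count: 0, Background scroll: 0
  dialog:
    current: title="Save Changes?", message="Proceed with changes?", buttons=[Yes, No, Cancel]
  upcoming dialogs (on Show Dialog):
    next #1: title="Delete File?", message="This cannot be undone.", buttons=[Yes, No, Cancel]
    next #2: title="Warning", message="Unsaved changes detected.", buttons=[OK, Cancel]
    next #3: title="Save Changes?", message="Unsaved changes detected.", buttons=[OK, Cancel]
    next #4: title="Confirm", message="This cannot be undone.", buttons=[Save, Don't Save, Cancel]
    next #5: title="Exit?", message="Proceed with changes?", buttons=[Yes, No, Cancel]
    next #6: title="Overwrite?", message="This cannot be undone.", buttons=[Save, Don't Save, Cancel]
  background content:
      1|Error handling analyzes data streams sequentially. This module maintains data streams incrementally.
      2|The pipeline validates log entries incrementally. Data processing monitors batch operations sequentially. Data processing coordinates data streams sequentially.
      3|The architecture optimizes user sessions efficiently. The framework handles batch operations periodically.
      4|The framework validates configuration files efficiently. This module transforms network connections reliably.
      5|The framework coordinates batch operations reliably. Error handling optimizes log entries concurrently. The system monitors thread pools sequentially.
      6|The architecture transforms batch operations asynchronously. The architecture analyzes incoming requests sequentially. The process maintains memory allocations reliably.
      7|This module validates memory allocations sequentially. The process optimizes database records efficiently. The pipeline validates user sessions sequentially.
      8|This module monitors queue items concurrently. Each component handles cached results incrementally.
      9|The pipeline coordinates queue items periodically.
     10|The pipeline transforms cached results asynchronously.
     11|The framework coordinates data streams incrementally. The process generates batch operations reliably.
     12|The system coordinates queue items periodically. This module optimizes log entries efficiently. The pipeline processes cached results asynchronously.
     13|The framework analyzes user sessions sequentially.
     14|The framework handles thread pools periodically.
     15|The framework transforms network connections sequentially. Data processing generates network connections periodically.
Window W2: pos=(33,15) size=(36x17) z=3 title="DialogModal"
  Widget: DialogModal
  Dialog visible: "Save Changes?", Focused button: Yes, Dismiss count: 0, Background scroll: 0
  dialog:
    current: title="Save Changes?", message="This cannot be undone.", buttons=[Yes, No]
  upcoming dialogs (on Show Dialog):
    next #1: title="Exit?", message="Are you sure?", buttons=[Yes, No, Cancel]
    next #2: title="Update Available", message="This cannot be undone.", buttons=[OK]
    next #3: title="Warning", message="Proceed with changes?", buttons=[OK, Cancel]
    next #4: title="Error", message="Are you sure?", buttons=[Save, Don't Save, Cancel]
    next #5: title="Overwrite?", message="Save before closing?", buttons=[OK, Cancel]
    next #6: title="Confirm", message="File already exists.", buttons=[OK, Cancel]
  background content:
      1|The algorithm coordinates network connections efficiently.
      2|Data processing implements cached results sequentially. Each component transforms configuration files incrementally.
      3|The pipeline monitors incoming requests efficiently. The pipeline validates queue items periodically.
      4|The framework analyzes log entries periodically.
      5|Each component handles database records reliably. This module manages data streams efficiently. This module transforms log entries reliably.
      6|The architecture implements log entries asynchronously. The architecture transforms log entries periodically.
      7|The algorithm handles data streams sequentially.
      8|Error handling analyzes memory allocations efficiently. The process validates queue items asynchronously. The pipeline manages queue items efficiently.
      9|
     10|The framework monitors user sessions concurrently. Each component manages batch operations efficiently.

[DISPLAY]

                                                      
                                                      
                                                      
━━━━━━━━━━━━┓                                         
            ┃                                         
────────────┨                                         
analyzes dat┃                                         
lidates log ┃                                         
e optimizes ┃                                         
alidates con┃━━━━━━━━━━━━━━━━━━━━━━━━━━━━━━┓          
oordinates b┃alculator                     ┃          
─────────┐ms┃──────────────────────────────┨          
nges?    │or┃                             0┃          
 changes?│e ┃──┏━━━━━━━━━━━━━━━━━━━━━━━━━━━━━━━━━━┓   
 Cancel  │qu┃7 ┃ DialogModal                      ┃   
─────────┘ac┃──┠──────────────────────────────────┨   
oordinates d┃4 ┃The algorithm coordinates network ┃   
dinates queu┃──┃Data processing implements cached ┃   
nalyzes user┃1 ┃The pipeline monitors incoming req┃   
andles threa┃──┃The framework analyzes log entries┃   
ransforms ne┃0 ┃Each┌────────────────────────┐e re┃   
━━━━━━━━━━━━┛──┃The │     Save Changes?      │g en┃   


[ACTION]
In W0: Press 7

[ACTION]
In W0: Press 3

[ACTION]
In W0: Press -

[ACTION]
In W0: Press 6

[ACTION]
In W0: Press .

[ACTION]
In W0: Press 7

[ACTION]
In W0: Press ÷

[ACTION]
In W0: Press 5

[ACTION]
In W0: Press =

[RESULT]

                                                      
                                                      
                                                      
━━━━━━━━━━━━┓                                         
            ┃                                         
────────────┨                                         
analyzes dat┃                                         
lidates log ┃                                         
e optimizes ┃                                         
alidates con┃━━━━━━━━━━━━━━━━━━━━━━━━━━━━━━┓          
oordinates b┃alculator                     ┃          
─────────┐ms┃──────────────────────────────┨          
nges?    │or┃                         13.26┃          
 changes?│e ┃──┏━━━━━━━━━━━━━━━━━━━━━━━━━━━━━━━━━━┓   
 Cancel  │qu┃7 ┃ DialogModal                      ┃   
─────────┘ac┃──┠──────────────────────────────────┨   
oordinates d┃4 ┃The algorithm coordinates network ┃   
dinates queu┃──┃Data processing implements cached ┃   
nalyzes user┃1 ┃The pipeline monitors incoming req┃   
andles threa┃──┃The framework analyzes log entries┃   
ransforms ne┃0 ┃Each┌────────────────────────┐e re┃   
━━━━━━━━━━━━┛──┃The │     Save Changes?      │g en┃   


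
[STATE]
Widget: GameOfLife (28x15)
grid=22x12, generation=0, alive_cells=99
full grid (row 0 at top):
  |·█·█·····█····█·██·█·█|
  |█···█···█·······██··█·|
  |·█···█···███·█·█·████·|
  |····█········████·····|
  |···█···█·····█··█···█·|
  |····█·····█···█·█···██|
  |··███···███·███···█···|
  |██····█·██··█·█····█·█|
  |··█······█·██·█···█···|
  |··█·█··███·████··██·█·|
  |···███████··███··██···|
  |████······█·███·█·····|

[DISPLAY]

Gen: 0                      
·█·█·····█····█·██·█·█      
█···█···█·······██··█·      
·█···█···███·█·█·████·      
····█········████·····      
···█···█·····█··█···█·      
····█·····█···█·█···██      
··███···███·███···█···      
██····█·██··█·█····█·█      
··█······█·██·█···█···      
··█·█··███·████··██·█·      
···███████··███··██···      
████······█·███·█·····      
                            
                            


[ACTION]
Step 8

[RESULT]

Gen: 8                      
·██···················      
█··█··················      
█·██··············█·█·      
█··█············█████·      
···█············█·····      
···················██·      
█···█··██········██··█      
···██████·█········██·      
······███·██··········      
·····█·██·█···█··█····      
·········█·····███····      
······█··█······█·····      
                            
                            


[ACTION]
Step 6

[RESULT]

Gen: 14                     
······················      
██····················      
██····················      
······················      
····················██      
················█·█··█      
···██··········█··█··█      
···██···········█··█··      
··········█····█·█····      
·········█·█···██·██·█      
··············█····██·      
·········███··██······      
                            
                            


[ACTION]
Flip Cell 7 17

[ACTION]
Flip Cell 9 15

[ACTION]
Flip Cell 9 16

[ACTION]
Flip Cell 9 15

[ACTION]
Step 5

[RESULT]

Gen: 19                     
······················      
██····················      
██····················      
······················      
····················██      
·····················█      
···██············█····      
···██···········█···█·      
··········█···██·██···      
·········█····███·····      
·········█·█··········      
··········█████·······      
                            
                            


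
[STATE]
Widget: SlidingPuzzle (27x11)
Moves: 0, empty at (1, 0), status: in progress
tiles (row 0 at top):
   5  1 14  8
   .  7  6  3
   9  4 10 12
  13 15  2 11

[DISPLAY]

┌────┬────┬────┬────┐      
│  5 │  1 │ 14 │  8 │      
├────┼────┼────┼────┤      
│    │  7 │  6 │  3 │      
├────┼────┼────┼────┤      
│  9 │  4 │ 10 │ 12 │      
├────┼────┼────┼────┤      
│ 13 │ 15 │  2 │ 11 │      
└────┴────┴────┴────┘      
Moves: 0                   
                           


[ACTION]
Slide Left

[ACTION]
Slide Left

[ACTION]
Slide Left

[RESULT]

┌────┬────┬────┬────┐      
│  5 │  1 │ 14 │  8 │      
├────┼────┼────┼────┤      
│  7 │  6 │  3 │    │      
├────┼────┼────┼────┤      
│  9 │  4 │ 10 │ 12 │      
├────┼────┼────┼────┤      
│ 13 │ 15 │  2 │ 11 │      
└────┴────┴────┴────┘      
Moves: 3                   
                           


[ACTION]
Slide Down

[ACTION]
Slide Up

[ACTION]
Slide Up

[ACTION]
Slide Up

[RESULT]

┌────┬────┬────┬────┐      
│  5 │  1 │ 14 │  8 │      
├────┼────┼────┼────┤      
│  7 │  6 │  3 │ 12 │      
├────┼────┼────┼────┤      
│  9 │  4 │ 10 │ 11 │      
├────┼────┼────┼────┤      
│ 13 │ 15 │  2 │    │      
└────┴────┴────┴────┘      
Moves: 7                   
                           


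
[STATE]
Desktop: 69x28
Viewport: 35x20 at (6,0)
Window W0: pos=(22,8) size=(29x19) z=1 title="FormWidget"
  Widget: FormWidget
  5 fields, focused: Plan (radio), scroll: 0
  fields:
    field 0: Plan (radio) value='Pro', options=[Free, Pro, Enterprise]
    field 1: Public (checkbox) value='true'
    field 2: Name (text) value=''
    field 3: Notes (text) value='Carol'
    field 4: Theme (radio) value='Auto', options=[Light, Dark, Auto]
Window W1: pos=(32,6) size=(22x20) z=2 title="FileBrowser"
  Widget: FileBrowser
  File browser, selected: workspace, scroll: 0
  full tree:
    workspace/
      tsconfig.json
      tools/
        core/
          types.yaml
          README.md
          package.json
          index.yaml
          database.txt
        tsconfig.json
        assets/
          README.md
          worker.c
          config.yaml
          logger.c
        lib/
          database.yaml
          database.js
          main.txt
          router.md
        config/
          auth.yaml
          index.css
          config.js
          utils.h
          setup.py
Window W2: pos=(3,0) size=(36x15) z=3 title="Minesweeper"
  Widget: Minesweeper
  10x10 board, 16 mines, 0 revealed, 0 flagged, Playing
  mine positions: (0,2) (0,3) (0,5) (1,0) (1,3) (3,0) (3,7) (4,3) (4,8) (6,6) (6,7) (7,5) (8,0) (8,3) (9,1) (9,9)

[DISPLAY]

━━━━━━━━━━━━━━━━━━━━━━━━━━━━━━━━┓  
inesweeper                      ┃  
────────────────────────────────┨  
■■■■■■■■                        ┃  
■■■■■■■■                        ┃  
■■■■■■■■                        ┃  
■■■■■■■■                        ┃━━
■■■■■■■■                        ┃ro
■■■■■■■■                        ┃──
■■■■■■■■                        ┃wo
■■■■■■■■                        ┃co
■■■■■■■■                        ┃] 
■■■■■■■■                        ┃  
                                ┃  
━━━━━━━━━━━━━━━━━━━━━━━━━━━━━━━━┛  
                ┃  Theme: ┃        
                ┃         ┃        
                ┃         ┃        
                ┃         ┃        
                ┃         ┃        


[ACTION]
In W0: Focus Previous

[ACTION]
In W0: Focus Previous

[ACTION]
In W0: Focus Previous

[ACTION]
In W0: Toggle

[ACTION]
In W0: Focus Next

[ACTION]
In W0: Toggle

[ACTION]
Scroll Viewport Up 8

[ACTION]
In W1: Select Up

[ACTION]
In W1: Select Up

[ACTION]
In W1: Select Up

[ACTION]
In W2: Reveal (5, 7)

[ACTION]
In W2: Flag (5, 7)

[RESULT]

━━━━━━━━━━━━━━━━━━━━━━━━━━━━━━━━┓  
inesweeper                      ┃  
────────────────────────────────┨  
■■■■■■■■                        ┃  
■■■■■■■■                        ┃  
■■■■■■■■                        ┃  
■■■■■■■■                        ┃━━
■■■■■■■■                        ┃ro
■■■■■3■■                        ┃──
■■■■■■■■                        ┃wo
■■■■■■■■                        ┃co
■■■■■■■■                        ┃] 
■■■■■■■■                        ┃  
                                ┃  
━━━━━━━━━━━━━━━━━━━━━━━━━━━━━━━━┛  
                ┃  Theme: ┃        
                ┃         ┃        
                ┃         ┃        
                ┃         ┃        
                ┃         ┃        


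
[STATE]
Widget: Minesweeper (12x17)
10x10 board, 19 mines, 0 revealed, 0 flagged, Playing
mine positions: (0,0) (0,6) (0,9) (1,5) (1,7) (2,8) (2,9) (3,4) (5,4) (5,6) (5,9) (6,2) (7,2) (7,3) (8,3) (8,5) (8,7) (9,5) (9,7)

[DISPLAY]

■■■■■■■■■■  
■■■■■■■■■■  
■■■■■■■■■■  
■■■■■■■■■■  
■■■■■■■■■■  
■■■■■■■■■■  
■■■■■■■■■■  
■■■■■■■■■■  
■■■■■■■■■■  
■■■■■■■■■■  
            
            
            
            
            
            
            


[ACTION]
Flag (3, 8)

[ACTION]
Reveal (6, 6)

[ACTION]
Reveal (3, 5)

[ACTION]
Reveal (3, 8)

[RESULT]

■■■■■■■■■■  
■■■■■■■■■■  
■■■■■■■■■■  
■■■■■1■■⚑■  
■■■■■■■■■■  
■■■■■■■■■■  
■■■■■■1■■■  
■■■■■■■■■■  
■■■■■■■■■■  
■■■■■■■■■■  
            
            
            
            
            
            
            


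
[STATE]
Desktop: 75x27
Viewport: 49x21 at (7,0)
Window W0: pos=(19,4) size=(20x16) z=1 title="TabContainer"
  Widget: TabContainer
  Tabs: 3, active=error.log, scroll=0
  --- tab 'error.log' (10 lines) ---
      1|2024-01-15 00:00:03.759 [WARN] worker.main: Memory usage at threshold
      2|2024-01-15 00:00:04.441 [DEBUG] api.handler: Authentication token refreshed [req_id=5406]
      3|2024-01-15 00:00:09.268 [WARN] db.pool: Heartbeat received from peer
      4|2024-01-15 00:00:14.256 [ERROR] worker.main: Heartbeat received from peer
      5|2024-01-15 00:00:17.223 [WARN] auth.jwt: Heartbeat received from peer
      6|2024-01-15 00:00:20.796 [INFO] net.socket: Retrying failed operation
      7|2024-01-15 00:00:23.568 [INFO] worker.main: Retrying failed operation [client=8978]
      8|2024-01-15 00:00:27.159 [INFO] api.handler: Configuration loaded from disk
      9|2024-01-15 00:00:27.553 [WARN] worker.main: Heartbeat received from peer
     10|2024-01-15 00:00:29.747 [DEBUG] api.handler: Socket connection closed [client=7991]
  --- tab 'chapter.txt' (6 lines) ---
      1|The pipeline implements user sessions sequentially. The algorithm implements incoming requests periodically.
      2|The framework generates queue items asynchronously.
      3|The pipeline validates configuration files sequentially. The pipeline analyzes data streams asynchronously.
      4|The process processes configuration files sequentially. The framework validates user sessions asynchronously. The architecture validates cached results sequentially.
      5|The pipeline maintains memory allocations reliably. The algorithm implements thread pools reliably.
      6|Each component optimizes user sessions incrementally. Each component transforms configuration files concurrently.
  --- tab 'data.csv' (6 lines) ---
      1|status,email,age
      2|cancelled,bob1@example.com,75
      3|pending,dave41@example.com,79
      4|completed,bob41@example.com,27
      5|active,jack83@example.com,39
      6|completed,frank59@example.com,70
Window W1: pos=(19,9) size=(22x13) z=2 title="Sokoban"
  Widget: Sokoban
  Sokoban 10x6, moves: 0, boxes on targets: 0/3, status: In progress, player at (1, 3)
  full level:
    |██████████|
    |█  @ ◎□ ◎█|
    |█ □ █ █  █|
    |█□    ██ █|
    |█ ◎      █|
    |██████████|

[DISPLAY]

                                                 
                                                 
                                                 
                                                 
            ┏━━━━━━━━━━━━━━━━━━┓                 
            ┃ TabContainer     ┃                 
            ┠──────────────────┨                 
            ┃[error.log]│ chapt┃                 
            ┃──────────────────┃                 
            ┏━━━━━━━━━━━━━━━━━━━━┓               
            ┃ Sokoban            ┃               
            ┠────────────────────┨               
            ┃██████████          ┃               
            ┃█  @ ◎□ ◎█          ┃               
            ┃█ □ █ █  █          ┃               
            ┃█□    ██ █          ┃               
            ┃█ ◎      █          ┃               
            ┃██████████          ┃               
            ┃Moves: 0  0/3       ┃               
            ┃                    ┃               
            ┃                    ┃               


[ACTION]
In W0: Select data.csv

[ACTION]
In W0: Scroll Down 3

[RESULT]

                                                 
                                                 
                                                 
                                                 
            ┏━━━━━━━━━━━━━━━━━━┓                 
            ┃ TabContainer     ┃                 
            ┠──────────────────┨                 
            ┃ error.log │ chapt┃                 
            ┃──────────────────┃                 
            ┏━━━━━━━━━━━━━━━━━━━━┓               
            ┃ Sokoban            ┃               
            ┠────────────────────┨               
            ┃██████████          ┃               
            ┃█  @ ◎□ ◎█          ┃               
            ┃█ □ █ █  █          ┃               
            ┃█□    ██ █          ┃               
            ┃█ ◎      █          ┃               
            ┃██████████          ┃               
            ┃Moves: 0  0/3       ┃               
            ┃                    ┃               
            ┃                    ┃               


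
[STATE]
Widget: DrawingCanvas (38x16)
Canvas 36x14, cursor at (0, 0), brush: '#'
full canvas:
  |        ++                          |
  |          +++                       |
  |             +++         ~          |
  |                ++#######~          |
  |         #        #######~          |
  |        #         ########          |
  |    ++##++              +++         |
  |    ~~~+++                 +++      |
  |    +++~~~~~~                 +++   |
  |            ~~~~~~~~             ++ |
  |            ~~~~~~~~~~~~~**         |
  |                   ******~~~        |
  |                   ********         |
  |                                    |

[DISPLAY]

+       ++                            
          +++                         
             +++         ~            
                ++#######~            
         #        #######~            
        #         ########            
    ++##++              +++           
    ~~~+++                 +++        
    +++~~~~~~                 +++     
            ~~~~~~~~             ++   
            ~~~~~~~~~~~~~**           
                   ******~~~          
                   ********           
                                      
                                      
                                      


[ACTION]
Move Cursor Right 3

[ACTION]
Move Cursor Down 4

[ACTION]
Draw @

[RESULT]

        ++                            
          +++                         
             +++         ~            
                ++#######~            
   @     #        #######~            
        #         ########            
    ++##++              +++           
    ~~~+++                 +++        
    +++~~~~~~                 +++     
            ~~~~~~~~             ++   
            ~~~~~~~~~~~~~**           
                   ******~~~          
                   ********           
                                      
                                      
                                      


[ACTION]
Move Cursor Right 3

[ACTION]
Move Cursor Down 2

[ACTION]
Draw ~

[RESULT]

        ++                            
          +++                         
             +++         ~            
                ++#######~            
   @     #        #######~            
        #         ########            
    ++~#++              +++           
    ~~~+++                 +++        
    +++~~~~~~                 +++     
            ~~~~~~~~             ++   
            ~~~~~~~~~~~~~**           
                   ******~~~          
                   ********           
                                      
                                      
                                      


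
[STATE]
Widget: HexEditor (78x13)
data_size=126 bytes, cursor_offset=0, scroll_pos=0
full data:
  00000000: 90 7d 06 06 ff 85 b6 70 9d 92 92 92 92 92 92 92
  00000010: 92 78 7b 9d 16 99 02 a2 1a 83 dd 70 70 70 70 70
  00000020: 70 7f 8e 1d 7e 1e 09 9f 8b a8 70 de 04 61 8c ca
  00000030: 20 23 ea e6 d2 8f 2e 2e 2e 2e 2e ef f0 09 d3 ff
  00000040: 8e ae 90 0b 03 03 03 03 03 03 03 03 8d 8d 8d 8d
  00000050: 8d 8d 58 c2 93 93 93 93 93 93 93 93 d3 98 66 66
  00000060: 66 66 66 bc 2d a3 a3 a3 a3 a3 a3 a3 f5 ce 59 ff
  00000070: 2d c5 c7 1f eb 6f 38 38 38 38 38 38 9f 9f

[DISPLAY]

00000000  90 7d 06 06 ff 85 b6 70  9d 92 92 92 92 92 92 92  |.}.....p........|
00000010  92 78 7b 9d 16 99 02 a2  1a 83 dd 70 70 70 70 70  |.x{........ppppp|
00000020  70 7f 8e 1d 7e 1e 09 9f  8b a8 70 de 04 61 8c ca  |p...~.....p..a..|
00000030  20 23 ea e6 d2 8f 2e 2e  2e 2e 2e ef f0 09 d3 ff  | #..............|
00000040  8e ae 90 0b 03 03 03 03  03 03 03 03 8d 8d 8d 8d  |................|
00000050  8d 8d 58 c2 93 93 93 93  93 93 93 93 d3 98 66 66  |..X...........ff|
00000060  66 66 66 bc 2d a3 a3 a3  a3 a3 a3 a3 f5 ce 59 ff  |fff.-.........Y.|
00000070  2d c5 c7 1f eb 6f 38 38  38 38 38 38 9f 9f        |-....o888888..  |
                                                                              
                                                                              
                                                                              
                                                                              
                                                                              


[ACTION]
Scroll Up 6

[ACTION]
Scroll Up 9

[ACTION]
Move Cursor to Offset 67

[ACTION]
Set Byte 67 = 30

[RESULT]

00000000  90 7d 06 06 ff 85 b6 70  9d 92 92 92 92 92 92 92  |.}.....p........|
00000010  92 78 7b 9d 16 99 02 a2  1a 83 dd 70 70 70 70 70  |.x{........ppppp|
00000020  70 7f 8e 1d 7e 1e 09 9f  8b a8 70 de 04 61 8c ca  |p...~.....p..a..|
00000030  20 23 ea e6 d2 8f 2e 2e  2e 2e 2e ef f0 09 d3 ff  | #..............|
00000040  8e ae 90 30 03 03 03 03  03 03 03 03 8d 8d 8d 8d  |...0............|
00000050  8d 8d 58 c2 93 93 93 93  93 93 93 93 d3 98 66 66  |..X...........ff|
00000060  66 66 66 bc 2d a3 a3 a3  a3 a3 a3 a3 f5 ce 59 ff  |fff.-.........Y.|
00000070  2d c5 c7 1f eb 6f 38 38  38 38 38 38 9f 9f        |-....o888888..  |
                                                                              
                                                                              
                                                                              
                                                                              
                                                                              


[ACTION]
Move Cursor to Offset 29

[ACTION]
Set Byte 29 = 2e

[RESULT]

00000000  90 7d 06 06 ff 85 b6 70  9d 92 92 92 92 92 92 92  |.}.....p........|
00000010  92 78 7b 9d 16 99 02 a2  1a 83 dd 70 70 2E 70 70  |.x{........pp.pp|
00000020  70 7f 8e 1d 7e 1e 09 9f  8b a8 70 de 04 61 8c ca  |p...~.....p..a..|
00000030  20 23 ea e6 d2 8f 2e 2e  2e 2e 2e ef f0 09 d3 ff  | #..............|
00000040  8e ae 90 30 03 03 03 03  03 03 03 03 8d 8d 8d 8d  |...0............|
00000050  8d 8d 58 c2 93 93 93 93  93 93 93 93 d3 98 66 66  |..X...........ff|
00000060  66 66 66 bc 2d a3 a3 a3  a3 a3 a3 a3 f5 ce 59 ff  |fff.-.........Y.|
00000070  2d c5 c7 1f eb 6f 38 38  38 38 38 38 9f 9f        |-....o888888..  |
                                                                              
                                                                              
                                                                              
                                                                              
                                                                              


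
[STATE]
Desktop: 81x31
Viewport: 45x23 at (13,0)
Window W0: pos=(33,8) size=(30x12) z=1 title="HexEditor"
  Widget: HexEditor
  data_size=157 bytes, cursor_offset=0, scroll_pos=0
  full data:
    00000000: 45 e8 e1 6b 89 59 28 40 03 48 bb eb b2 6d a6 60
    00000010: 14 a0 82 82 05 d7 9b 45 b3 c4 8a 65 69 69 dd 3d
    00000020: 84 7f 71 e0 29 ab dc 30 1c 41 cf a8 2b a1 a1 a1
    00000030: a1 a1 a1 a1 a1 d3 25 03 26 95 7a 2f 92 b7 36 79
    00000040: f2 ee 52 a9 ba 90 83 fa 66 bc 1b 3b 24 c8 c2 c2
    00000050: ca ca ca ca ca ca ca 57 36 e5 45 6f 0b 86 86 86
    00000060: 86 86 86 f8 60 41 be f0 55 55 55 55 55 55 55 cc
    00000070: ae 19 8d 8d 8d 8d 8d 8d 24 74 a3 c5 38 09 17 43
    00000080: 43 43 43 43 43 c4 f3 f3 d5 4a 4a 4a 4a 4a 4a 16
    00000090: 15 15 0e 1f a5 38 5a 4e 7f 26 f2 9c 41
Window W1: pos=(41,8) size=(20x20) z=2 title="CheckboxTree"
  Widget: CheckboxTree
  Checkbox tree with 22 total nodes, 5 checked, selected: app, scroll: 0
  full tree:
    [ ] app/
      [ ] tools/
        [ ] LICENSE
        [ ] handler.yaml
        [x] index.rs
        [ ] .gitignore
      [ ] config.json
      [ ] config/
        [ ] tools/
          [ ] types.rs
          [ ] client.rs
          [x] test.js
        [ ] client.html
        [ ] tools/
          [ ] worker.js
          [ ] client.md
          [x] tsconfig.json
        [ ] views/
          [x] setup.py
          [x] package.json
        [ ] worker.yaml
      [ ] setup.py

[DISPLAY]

                                             
                                             
                                             
                                             
                                             
                                             
                                             
                                             
                    ┏━━━━━━━┏━━━━━━━━━━━━━━━━
                    ┃ HexEdi┃ CheckboxTree   
                    ┠───────┠────────────────
                    ┃0000000┃>[-] app/       
                    ┃0000001┃   [-] tools/   
                    ┃0000002┃     [ ] LICENSE
                    ┃0000003┃     [ ] handler
                    ┃0000004┃     [x] index.r
                    ┃0000005┃     [ ] .gitign
                    ┃0000006┃   [ ] config.js
                    ┃0000007┃   [-] config/  
                    ┗━━━━━━━┃     [-] tools/ 
                            ┃       [ ] types
                            ┃       [ ] clien
                            ┃       [x] test.


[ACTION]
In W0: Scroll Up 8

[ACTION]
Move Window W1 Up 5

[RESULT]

                                             
                                             
                                             
                            ┏━━━━━━━━━━━━━━━━
                            ┃ CheckboxTree   
                            ┠────────────────
                            ┃>[-] app/       
                            ┃   [-] tools/   
                    ┏━━━━━━━┃     [ ] LICENSE
                    ┃ HexEdi┃     [ ] handler
                    ┠───────┃     [x] index.r
                    ┃0000000┃     [ ] .gitign
                    ┃0000001┃   [ ] config.js
                    ┃0000002┃   [-] config/  
                    ┃0000003┃     [-] tools/ 
                    ┃0000004┃       [ ] types
                    ┃0000005┃       [ ] clien
                    ┃0000006┃       [x] test.
                    ┃0000007┃     [ ] client.
                    ┗━━━━━━━┃     [-] tools/ 
                            ┃       [ ] worke
                            ┃       [ ] clien
                            ┗━━━━━━━━━━━━━━━━


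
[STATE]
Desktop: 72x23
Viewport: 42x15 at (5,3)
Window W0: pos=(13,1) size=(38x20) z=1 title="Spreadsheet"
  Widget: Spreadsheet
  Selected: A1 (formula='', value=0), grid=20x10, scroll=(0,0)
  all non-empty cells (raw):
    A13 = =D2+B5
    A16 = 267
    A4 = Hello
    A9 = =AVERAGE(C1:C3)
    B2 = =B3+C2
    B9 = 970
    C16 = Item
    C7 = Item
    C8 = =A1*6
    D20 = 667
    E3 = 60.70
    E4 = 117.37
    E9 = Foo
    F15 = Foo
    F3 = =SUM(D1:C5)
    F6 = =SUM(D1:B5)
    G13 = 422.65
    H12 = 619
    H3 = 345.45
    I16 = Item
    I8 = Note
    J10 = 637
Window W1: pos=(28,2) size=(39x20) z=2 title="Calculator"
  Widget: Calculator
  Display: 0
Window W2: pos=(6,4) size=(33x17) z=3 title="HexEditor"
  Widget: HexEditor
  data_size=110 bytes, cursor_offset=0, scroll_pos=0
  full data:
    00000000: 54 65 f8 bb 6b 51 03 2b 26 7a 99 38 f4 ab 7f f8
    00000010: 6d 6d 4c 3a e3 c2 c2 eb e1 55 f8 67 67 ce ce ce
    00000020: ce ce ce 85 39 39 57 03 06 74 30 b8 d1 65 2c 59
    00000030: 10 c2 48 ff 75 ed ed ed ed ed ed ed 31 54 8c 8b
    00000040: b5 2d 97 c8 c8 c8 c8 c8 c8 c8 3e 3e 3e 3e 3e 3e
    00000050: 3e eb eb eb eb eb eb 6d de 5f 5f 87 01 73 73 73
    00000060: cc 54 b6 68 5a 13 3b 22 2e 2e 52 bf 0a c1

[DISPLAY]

        ┠──────────────┃ Calculator       
 ┏━━━━━━━━━━━━━━━━━━━━━━━━━━━━━━━┓────────
 ┃ HexEditor                     ┃        
 ┠───────────────────────────────┨──┬───┐ 
 ┃00000000  54 65 f8 bb 6b 51 03 ┃9 │ ÷ │ 
 ┃00000010  6d 6d 4c 3a e3 c2 c2 ┃──┼───┤ 
 ┃00000020  ce ce ce 85 39 39 57 ┃6 │ × │ 
 ┃00000030  10 c2 48 ff 75 ed ed ┃──┼───┤ 
 ┃00000040  b5 2d 97 c8 c8 c8 c8 ┃3 │ - │ 
 ┃00000050  3e eb eb eb eb eb eb ┃──┼───┤ 
 ┃00000060  cc 54 b6 68 5a 13 3b ┃= │ + │ 
 ┃                               ┃──┼───┤ 
 ┃                               ┃MR│ M+│ 
 ┃                               ┃──┴───┘ 
 ┃                               ┃        


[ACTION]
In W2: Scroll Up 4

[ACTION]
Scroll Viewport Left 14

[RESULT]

             ┠──────────────┃ Calculator  
      ┏━━━━━━━━━━━━━━━━━━━━━━━━━━━━━━━┓───
      ┃ HexEditor                     ┃   
      ┠───────────────────────────────┨──┬
      ┃00000000  54 65 f8 bb 6b 51 03 ┃9 │
      ┃00000010  6d 6d 4c 3a e3 c2 c2 ┃──┼
      ┃00000020  ce ce ce 85 39 39 57 ┃6 │
      ┃00000030  10 c2 48 ff 75 ed ed ┃──┼
      ┃00000040  b5 2d 97 c8 c8 c8 c8 ┃3 │
      ┃00000050  3e eb eb eb eb eb eb ┃──┼
      ┃00000060  cc 54 b6 68 5a 13 3b ┃= │
      ┃                               ┃──┼
      ┃                               ┃MR│
      ┃                               ┃──┴
      ┃                               ┃   


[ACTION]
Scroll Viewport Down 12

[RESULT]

      ┃00000010  6d 6d 4c 3a e3 c2 c2 ┃──┼
      ┃00000020  ce ce ce 85 39 39 57 ┃6 │
      ┃00000030  10 c2 48 ff 75 ed ed ┃──┼
      ┃00000040  b5 2d 97 c8 c8 c8 c8 ┃3 │
      ┃00000050  3e eb eb eb eb eb eb ┃──┼
      ┃00000060  cc 54 b6 68 5a 13 3b ┃= │
      ┃                               ┃──┼
      ┃                               ┃MR│
      ┃                               ┃──┴
      ┃                               ┃   
      ┃                               ┃   
      ┃                               ┃   
      ┗━━━━━━━━━━━━━━━━━━━━━━━━━━━━━━━┛   
                            ┗━━━━━━━━━━━━━
                                          


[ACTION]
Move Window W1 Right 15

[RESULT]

      ┃00000010  6d 6d 4c 3a e3 c2 c2 ┃───
      ┃00000020  ce ce ce 85 39 39 57 ┃ 5 
      ┃00000030  10 c2 48 ff 75 ed ed ┃───
      ┃00000040  b5 2d 97 c8 c8 c8 c8 ┃ 2 
      ┃00000050  3e eb eb eb eb eb eb ┃───
      ┃00000060  cc 54 b6 68 5a 13 3b ┃ . 
      ┃                               ┃───
      ┃                               ┃ MC
      ┃                               ┃───
      ┃                               ┃   
      ┃                               ┃   
      ┃                               ┃   
      ┗━━━━━━━━━━━━━━━━━━━━━━━━━━━━━━━┛   
                                 ┗━━━━━━━━
                                          
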